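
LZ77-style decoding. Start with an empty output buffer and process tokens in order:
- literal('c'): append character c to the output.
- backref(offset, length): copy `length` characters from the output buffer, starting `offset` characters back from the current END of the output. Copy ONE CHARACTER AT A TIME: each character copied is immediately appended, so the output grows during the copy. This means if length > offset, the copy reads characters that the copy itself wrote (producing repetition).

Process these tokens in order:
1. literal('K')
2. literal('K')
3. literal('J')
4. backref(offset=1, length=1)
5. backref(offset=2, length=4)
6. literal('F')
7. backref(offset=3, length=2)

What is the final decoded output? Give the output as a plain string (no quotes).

Token 1: literal('K'). Output: "K"
Token 2: literal('K'). Output: "KK"
Token 3: literal('J'). Output: "KKJ"
Token 4: backref(off=1, len=1). Copied 'J' from pos 2. Output: "KKJJ"
Token 5: backref(off=2, len=4) (overlapping!). Copied 'JJJJ' from pos 2. Output: "KKJJJJJJ"
Token 6: literal('F'). Output: "KKJJJJJJF"
Token 7: backref(off=3, len=2). Copied 'JJ' from pos 6. Output: "KKJJJJJJFJJ"

Answer: KKJJJJJJFJJ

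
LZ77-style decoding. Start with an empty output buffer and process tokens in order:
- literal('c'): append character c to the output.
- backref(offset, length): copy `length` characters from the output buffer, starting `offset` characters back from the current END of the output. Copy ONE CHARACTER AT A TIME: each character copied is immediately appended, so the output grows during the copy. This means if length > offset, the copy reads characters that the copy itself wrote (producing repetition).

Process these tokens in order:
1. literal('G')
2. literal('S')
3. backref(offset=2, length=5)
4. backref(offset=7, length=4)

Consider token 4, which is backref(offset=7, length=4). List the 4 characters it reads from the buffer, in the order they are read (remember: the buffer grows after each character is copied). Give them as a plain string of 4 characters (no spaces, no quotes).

Token 1: literal('G'). Output: "G"
Token 2: literal('S'). Output: "GS"
Token 3: backref(off=2, len=5) (overlapping!). Copied 'GSGSG' from pos 0. Output: "GSGSGSG"
Token 4: backref(off=7, len=4). Buffer before: "GSGSGSG" (len 7)
  byte 1: read out[0]='G', append. Buffer now: "GSGSGSGG"
  byte 2: read out[1]='S', append. Buffer now: "GSGSGSGGS"
  byte 3: read out[2]='G', append. Buffer now: "GSGSGSGGSG"
  byte 4: read out[3]='S', append. Buffer now: "GSGSGSGGSGS"

Answer: GSGS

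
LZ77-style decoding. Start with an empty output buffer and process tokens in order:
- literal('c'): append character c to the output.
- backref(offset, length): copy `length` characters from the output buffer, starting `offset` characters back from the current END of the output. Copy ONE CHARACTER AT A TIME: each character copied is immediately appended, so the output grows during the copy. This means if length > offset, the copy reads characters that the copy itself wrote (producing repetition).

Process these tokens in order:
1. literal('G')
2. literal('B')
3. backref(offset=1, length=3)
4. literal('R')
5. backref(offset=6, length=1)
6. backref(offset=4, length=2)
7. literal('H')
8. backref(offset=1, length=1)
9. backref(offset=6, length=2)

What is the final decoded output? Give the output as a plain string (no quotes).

Answer: GBBBBRGBBHHRG

Derivation:
Token 1: literal('G'). Output: "G"
Token 2: literal('B'). Output: "GB"
Token 3: backref(off=1, len=3) (overlapping!). Copied 'BBB' from pos 1. Output: "GBBBB"
Token 4: literal('R'). Output: "GBBBBR"
Token 5: backref(off=6, len=1). Copied 'G' from pos 0. Output: "GBBBBRG"
Token 6: backref(off=4, len=2). Copied 'BB' from pos 3. Output: "GBBBBRGBB"
Token 7: literal('H'). Output: "GBBBBRGBBH"
Token 8: backref(off=1, len=1). Copied 'H' from pos 9. Output: "GBBBBRGBBHH"
Token 9: backref(off=6, len=2). Copied 'RG' from pos 5. Output: "GBBBBRGBBHHRG"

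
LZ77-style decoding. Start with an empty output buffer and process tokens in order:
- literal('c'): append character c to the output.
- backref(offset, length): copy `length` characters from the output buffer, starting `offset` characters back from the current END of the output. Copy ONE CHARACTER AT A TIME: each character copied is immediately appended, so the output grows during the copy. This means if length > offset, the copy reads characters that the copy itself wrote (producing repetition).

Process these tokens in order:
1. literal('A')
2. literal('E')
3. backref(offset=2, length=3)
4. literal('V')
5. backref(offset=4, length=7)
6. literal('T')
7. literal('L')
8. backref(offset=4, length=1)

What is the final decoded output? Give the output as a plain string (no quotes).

Answer: AEAEAVAEAVAEATLE

Derivation:
Token 1: literal('A'). Output: "A"
Token 2: literal('E'). Output: "AE"
Token 3: backref(off=2, len=3) (overlapping!). Copied 'AEA' from pos 0. Output: "AEAEA"
Token 4: literal('V'). Output: "AEAEAV"
Token 5: backref(off=4, len=7) (overlapping!). Copied 'AEAVAEA' from pos 2. Output: "AEAEAVAEAVAEA"
Token 6: literal('T'). Output: "AEAEAVAEAVAEAT"
Token 7: literal('L'). Output: "AEAEAVAEAVAEATL"
Token 8: backref(off=4, len=1). Copied 'E' from pos 11. Output: "AEAEAVAEAVAEATLE"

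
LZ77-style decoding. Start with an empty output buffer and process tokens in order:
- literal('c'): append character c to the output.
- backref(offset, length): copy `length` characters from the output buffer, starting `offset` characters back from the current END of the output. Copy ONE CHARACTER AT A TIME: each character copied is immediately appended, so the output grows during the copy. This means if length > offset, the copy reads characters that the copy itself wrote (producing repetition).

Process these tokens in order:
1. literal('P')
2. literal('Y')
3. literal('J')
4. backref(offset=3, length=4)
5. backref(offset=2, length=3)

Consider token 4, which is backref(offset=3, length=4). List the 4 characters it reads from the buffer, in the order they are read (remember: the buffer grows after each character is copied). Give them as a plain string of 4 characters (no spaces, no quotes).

Answer: PYJP

Derivation:
Token 1: literal('P'). Output: "P"
Token 2: literal('Y'). Output: "PY"
Token 3: literal('J'). Output: "PYJ"
Token 4: backref(off=3, len=4). Buffer before: "PYJ" (len 3)
  byte 1: read out[0]='P', append. Buffer now: "PYJP"
  byte 2: read out[1]='Y', append. Buffer now: "PYJPY"
  byte 3: read out[2]='J', append. Buffer now: "PYJPYJ"
  byte 4: read out[3]='P', append. Buffer now: "PYJPYJP"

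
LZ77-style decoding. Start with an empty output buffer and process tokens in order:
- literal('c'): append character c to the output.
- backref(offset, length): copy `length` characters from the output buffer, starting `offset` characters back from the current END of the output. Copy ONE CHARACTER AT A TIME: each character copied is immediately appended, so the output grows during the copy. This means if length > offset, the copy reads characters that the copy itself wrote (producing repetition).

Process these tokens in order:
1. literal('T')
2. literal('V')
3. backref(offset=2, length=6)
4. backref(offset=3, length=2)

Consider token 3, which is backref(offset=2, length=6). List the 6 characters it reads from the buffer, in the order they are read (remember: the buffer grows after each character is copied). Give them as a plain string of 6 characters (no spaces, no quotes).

Answer: TVTVTV

Derivation:
Token 1: literal('T'). Output: "T"
Token 2: literal('V'). Output: "TV"
Token 3: backref(off=2, len=6). Buffer before: "TV" (len 2)
  byte 1: read out[0]='T', append. Buffer now: "TVT"
  byte 2: read out[1]='V', append. Buffer now: "TVTV"
  byte 3: read out[2]='T', append. Buffer now: "TVTVT"
  byte 4: read out[3]='V', append. Buffer now: "TVTVTV"
  byte 5: read out[4]='T', append. Buffer now: "TVTVTVT"
  byte 6: read out[5]='V', append. Buffer now: "TVTVTVTV"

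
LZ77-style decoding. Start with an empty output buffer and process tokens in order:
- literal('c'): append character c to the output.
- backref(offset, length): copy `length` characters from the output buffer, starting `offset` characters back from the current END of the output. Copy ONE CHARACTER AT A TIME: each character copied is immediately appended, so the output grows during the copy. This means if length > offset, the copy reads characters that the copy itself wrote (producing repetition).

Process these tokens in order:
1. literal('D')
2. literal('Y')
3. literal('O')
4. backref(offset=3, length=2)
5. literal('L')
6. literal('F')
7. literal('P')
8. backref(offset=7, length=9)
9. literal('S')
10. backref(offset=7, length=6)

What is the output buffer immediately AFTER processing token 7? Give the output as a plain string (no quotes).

Answer: DYODYLFP

Derivation:
Token 1: literal('D'). Output: "D"
Token 2: literal('Y'). Output: "DY"
Token 3: literal('O'). Output: "DYO"
Token 4: backref(off=3, len=2). Copied 'DY' from pos 0. Output: "DYODY"
Token 5: literal('L'). Output: "DYODYL"
Token 6: literal('F'). Output: "DYODYLF"
Token 7: literal('P'). Output: "DYODYLFP"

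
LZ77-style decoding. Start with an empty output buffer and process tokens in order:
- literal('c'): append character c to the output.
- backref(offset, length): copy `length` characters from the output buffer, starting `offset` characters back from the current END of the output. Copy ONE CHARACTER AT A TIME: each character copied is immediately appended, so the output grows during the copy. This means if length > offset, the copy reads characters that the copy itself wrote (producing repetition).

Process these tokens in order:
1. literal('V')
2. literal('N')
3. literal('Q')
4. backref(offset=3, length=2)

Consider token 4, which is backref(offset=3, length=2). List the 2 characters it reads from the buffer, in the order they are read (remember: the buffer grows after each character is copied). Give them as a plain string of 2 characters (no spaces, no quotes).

Token 1: literal('V'). Output: "V"
Token 2: literal('N'). Output: "VN"
Token 3: literal('Q'). Output: "VNQ"
Token 4: backref(off=3, len=2). Buffer before: "VNQ" (len 3)
  byte 1: read out[0]='V', append. Buffer now: "VNQV"
  byte 2: read out[1]='N', append. Buffer now: "VNQVN"

Answer: VN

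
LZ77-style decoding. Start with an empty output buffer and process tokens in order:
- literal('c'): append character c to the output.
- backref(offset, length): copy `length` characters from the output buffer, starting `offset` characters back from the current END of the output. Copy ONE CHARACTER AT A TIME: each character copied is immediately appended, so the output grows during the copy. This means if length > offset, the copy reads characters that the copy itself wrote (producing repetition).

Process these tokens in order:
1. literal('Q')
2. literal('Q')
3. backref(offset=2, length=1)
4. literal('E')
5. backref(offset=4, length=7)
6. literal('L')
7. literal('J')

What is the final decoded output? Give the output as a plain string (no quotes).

Answer: QQQEQQQEQQQLJ

Derivation:
Token 1: literal('Q'). Output: "Q"
Token 2: literal('Q'). Output: "QQ"
Token 3: backref(off=2, len=1). Copied 'Q' from pos 0. Output: "QQQ"
Token 4: literal('E'). Output: "QQQE"
Token 5: backref(off=4, len=7) (overlapping!). Copied 'QQQEQQQ' from pos 0. Output: "QQQEQQQEQQQ"
Token 6: literal('L'). Output: "QQQEQQQEQQQL"
Token 7: literal('J'). Output: "QQQEQQQEQQQLJ"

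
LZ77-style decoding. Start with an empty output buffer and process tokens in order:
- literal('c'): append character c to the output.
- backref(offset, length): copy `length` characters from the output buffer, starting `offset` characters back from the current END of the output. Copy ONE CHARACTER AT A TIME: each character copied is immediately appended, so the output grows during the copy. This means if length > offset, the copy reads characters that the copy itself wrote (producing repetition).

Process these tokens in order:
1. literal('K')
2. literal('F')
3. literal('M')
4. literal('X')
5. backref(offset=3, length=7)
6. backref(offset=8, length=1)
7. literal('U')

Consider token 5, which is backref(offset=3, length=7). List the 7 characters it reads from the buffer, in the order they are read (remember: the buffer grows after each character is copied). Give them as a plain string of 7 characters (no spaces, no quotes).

Token 1: literal('K'). Output: "K"
Token 2: literal('F'). Output: "KF"
Token 3: literal('M'). Output: "KFM"
Token 4: literal('X'). Output: "KFMX"
Token 5: backref(off=3, len=7). Buffer before: "KFMX" (len 4)
  byte 1: read out[1]='F', append. Buffer now: "KFMXF"
  byte 2: read out[2]='M', append. Buffer now: "KFMXFM"
  byte 3: read out[3]='X', append. Buffer now: "KFMXFMX"
  byte 4: read out[4]='F', append. Buffer now: "KFMXFMXF"
  byte 5: read out[5]='M', append. Buffer now: "KFMXFMXFM"
  byte 6: read out[6]='X', append. Buffer now: "KFMXFMXFMX"
  byte 7: read out[7]='F', append. Buffer now: "KFMXFMXFMXF"

Answer: FMXFMXF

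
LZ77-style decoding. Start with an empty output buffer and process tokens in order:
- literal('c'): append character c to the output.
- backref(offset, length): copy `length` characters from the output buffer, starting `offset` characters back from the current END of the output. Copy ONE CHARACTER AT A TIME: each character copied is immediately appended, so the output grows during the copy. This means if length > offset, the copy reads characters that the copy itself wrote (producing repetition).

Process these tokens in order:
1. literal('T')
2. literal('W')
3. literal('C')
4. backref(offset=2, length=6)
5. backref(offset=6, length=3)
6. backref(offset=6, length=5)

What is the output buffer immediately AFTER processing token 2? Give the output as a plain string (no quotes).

Token 1: literal('T'). Output: "T"
Token 2: literal('W'). Output: "TW"

Answer: TW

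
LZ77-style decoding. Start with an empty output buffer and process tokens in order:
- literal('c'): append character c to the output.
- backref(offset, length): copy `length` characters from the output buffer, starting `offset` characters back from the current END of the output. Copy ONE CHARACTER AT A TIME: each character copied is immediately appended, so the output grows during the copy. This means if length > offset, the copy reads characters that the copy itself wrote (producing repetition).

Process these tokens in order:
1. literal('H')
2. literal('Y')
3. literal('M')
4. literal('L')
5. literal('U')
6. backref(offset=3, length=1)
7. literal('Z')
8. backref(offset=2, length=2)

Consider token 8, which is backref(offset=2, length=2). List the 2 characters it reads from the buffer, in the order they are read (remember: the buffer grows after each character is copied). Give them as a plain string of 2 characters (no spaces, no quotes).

Answer: MZ

Derivation:
Token 1: literal('H'). Output: "H"
Token 2: literal('Y'). Output: "HY"
Token 3: literal('M'). Output: "HYM"
Token 4: literal('L'). Output: "HYML"
Token 5: literal('U'). Output: "HYMLU"
Token 6: backref(off=3, len=1). Copied 'M' from pos 2. Output: "HYMLUM"
Token 7: literal('Z'). Output: "HYMLUMZ"
Token 8: backref(off=2, len=2). Buffer before: "HYMLUMZ" (len 7)
  byte 1: read out[5]='M', append. Buffer now: "HYMLUMZM"
  byte 2: read out[6]='Z', append. Buffer now: "HYMLUMZMZ"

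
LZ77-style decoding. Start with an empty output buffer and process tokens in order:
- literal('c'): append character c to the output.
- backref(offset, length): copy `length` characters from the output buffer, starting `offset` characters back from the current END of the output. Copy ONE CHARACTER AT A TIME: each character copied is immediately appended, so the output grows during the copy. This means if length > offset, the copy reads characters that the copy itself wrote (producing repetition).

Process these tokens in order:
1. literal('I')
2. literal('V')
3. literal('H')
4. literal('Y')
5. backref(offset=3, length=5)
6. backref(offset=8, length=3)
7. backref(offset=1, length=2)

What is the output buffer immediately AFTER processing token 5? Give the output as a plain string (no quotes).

Token 1: literal('I'). Output: "I"
Token 2: literal('V'). Output: "IV"
Token 3: literal('H'). Output: "IVH"
Token 4: literal('Y'). Output: "IVHY"
Token 5: backref(off=3, len=5) (overlapping!). Copied 'VHYVH' from pos 1. Output: "IVHYVHYVH"

Answer: IVHYVHYVH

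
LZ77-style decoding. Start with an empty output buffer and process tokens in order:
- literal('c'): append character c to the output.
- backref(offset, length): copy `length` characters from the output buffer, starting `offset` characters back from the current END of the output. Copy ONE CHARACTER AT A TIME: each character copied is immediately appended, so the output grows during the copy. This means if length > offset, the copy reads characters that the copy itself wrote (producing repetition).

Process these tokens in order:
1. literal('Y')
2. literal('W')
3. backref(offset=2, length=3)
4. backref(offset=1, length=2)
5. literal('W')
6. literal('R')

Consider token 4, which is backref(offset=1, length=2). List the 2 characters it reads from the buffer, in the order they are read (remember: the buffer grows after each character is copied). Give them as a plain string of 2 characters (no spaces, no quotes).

Answer: YY

Derivation:
Token 1: literal('Y'). Output: "Y"
Token 2: literal('W'). Output: "YW"
Token 3: backref(off=2, len=3) (overlapping!). Copied 'YWY' from pos 0. Output: "YWYWY"
Token 4: backref(off=1, len=2). Buffer before: "YWYWY" (len 5)
  byte 1: read out[4]='Y', append. Buffer now: "YWYWYY"
  byte 2: read out[5]='Y', append. Buffer now: "YWYWYYY"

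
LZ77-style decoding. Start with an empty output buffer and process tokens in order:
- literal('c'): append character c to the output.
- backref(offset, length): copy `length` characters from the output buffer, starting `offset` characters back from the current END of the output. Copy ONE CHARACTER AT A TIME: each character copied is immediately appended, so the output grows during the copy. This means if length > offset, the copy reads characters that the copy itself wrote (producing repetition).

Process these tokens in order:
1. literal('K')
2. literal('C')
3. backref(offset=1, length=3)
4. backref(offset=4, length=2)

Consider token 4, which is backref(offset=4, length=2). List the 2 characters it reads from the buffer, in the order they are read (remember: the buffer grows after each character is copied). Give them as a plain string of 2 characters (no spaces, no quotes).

Answer: CC

Derivation:
Token 1: literal('K'). Output: "K"
Token 2: literal('C'). Output: "KC"
Token 3: backref(off=1, len=3) (overlapping!). Copied 'CCC' from pos 1. Output: "KCCCC"
Token 4: backref(off=4, len=2). Buffer before: "KCCCC" (len 5)
  byte 1: read out[1]='C', append. Buffer now: "KCCCCC"
  byte 2: read out[2]='C', append. Buffer now: "KCCCCCC"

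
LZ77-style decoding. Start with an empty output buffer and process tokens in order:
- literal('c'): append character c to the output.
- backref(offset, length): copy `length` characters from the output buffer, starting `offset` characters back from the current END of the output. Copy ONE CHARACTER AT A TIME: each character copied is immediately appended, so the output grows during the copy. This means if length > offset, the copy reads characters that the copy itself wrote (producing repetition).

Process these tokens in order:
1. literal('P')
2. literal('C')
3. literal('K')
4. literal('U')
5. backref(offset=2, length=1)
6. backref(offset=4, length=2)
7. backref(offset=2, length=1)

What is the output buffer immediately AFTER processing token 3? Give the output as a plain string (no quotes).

Answer: PCK

Derivation:
Token 1: literal('P'). Output: "P"
Token 2: literal('C'). Output: "PC"
Token 3: literal('K'). Output: "PCK"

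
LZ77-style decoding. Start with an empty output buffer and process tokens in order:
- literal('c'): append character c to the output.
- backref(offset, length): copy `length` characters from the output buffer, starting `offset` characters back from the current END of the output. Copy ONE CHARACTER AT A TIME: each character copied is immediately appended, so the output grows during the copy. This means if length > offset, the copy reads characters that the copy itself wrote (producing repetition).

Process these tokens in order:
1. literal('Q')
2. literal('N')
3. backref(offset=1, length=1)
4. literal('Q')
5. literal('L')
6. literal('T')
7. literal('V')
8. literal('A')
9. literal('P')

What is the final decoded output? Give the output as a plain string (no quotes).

Answer: QNNQLTVAP

Derivation:
Token 1: literal('Q'). Output: "Q"
Token 2: literal('N'). Output: "QN"
Token 3: backref(off=1, len=1). Copied 'N' from pos 1. Output: "QNN"
Token 4: literal('Q'). Output: "QNNQ"
Token 5: literal('L'). Output: "QNNQL"
Token 6: literal('T'). Output: "QNNQLT"
Token 7: literal('V'). Output: "QNNQLTV"
Token 8: literal('A'). Output: "QNNQLTVA"
Token 9: literal('P'). Output: "QNNQLTVAP"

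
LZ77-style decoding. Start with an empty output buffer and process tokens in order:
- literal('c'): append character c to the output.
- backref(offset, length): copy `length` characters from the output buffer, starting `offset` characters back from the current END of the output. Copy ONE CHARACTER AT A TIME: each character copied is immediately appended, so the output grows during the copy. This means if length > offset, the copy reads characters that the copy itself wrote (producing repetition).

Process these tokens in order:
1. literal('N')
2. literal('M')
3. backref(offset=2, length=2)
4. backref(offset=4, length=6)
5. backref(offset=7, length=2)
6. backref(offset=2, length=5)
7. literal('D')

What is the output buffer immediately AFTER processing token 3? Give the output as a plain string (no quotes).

Answer: NMNM

Derivation:
Token 1: literal('N'). Output: "N"
Token 2: literal('M'). Output: "NM"
Token 3: backref(off=2, len=2). Copied 'NM' from pos 0. Output: "NMNM"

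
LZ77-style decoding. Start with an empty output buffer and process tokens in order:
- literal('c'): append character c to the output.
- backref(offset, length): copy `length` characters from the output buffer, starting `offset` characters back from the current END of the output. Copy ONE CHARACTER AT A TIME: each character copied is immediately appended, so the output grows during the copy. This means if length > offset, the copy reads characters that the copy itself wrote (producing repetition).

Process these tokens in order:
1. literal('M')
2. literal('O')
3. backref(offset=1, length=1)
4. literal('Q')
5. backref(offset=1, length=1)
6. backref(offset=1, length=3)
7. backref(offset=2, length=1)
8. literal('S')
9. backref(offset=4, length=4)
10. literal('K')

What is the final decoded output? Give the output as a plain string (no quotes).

Token 1: literal('M'). Output: "M"
Token 2: literal('O'). Output: "MO"
Token 3: backref(off=1, len=1). Copied 'O' from pos 1. Output: "MOO"
Token 4: literal('Q'). Output: "MOOQ"
Token 5: backref(off=1, len=1). Copied 'Q' from pos 3. Output: "MOOQQ"
Token 6: backref(off=1, len=3) (overlapping!). Copied 'QQQ' from pos 4. Output: "MOOQQQQQ"
Token 7: backref(off=2, len=1). Copied 'Q' from pos 6. Output: "MOOQQQQQQ"
Token 8: literal('S'). Output: "MOOQQQQQQS"
Token 9: backref(off=4, len=4). Copied 'QQQS' from pos 6. Output: "MOOQQQQQQSQQQS"
Token 10: literal('K'). Output: "MOOQQQQQQSQQQSK"

Answer: MOOQQQQQQSQQQSK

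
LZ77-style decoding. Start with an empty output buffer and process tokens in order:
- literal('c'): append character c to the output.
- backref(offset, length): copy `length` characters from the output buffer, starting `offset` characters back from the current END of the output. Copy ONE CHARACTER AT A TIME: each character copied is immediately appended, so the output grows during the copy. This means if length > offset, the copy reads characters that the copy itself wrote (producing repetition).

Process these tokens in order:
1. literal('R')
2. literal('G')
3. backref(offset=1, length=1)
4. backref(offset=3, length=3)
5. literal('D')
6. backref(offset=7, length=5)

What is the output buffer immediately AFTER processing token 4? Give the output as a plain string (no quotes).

Token 1: literal('R'). Output: "R"
Token 2: literal('G'). Output: "RG"
Token 3: backref(off=1, len=1). Copied 'G' from pos 1. Output: "RGG"
Token 4: backref(off=3, len=3). Copied 'RGG' from pos 0. Output: "RGGRGG"

Answer: RGGRGG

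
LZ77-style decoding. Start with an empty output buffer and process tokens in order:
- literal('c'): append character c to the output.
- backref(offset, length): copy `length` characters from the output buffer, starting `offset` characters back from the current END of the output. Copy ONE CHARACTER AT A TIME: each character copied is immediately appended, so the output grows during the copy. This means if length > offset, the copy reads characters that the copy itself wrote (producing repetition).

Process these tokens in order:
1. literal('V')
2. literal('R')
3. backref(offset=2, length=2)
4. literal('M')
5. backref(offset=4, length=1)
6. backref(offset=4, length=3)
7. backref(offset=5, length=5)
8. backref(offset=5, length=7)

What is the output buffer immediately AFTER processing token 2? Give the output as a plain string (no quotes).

Token 1: literal('V'). Output: "V"
Token 2: literal('R'). Output: "VR"

Answer: VR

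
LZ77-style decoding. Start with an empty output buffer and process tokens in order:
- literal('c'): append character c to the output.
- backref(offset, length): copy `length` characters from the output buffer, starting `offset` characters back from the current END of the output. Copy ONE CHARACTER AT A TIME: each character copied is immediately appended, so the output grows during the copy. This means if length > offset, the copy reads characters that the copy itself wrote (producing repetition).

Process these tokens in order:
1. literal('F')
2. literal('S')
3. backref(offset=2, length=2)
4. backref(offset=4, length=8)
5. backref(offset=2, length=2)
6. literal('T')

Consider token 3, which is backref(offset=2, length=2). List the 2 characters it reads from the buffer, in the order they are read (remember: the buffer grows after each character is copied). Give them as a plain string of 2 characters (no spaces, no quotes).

Answer: FS

Derivation:
Token 1: literal('F'). Output: "F"
Token 2: literal('S'). Output: "FS"
Token 3: backref(off=2, len=2). Buffer before: "FS" (len 2)
  byte 1: read out[0]='F', append. Buffer now: "FSF"
  byte 2: read out[1]='S', append. Buffer now: "FSFS"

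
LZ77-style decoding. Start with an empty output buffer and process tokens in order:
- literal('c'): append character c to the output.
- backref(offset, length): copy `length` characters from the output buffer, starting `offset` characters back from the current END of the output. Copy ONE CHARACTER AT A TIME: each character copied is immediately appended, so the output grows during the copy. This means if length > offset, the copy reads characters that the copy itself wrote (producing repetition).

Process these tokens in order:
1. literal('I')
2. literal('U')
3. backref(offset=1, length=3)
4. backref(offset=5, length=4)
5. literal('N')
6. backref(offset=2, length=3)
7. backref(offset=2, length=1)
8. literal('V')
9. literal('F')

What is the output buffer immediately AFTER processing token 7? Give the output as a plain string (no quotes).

Token 1: literal('I'). Output: "I"
Token 2: literal('U'). Output: "IU"
Token 3: backref(off=1, len=3) (overlapping!). Copied 'UUU' from pos 1. Output: "IUUUU"
Token 4: backref(off=5, len=4). Copied 'IUUU' from pos 0. Output: "IUUUUIUUU"
Token 5: literal('N'). Output: "IUUUUIUUUN"
Token 6: backref(off=2, len=3) (overlapping!). Copied 'UNU' from pos 8. Output: "IUUUUIUUUNUNU"
Token 7: backref(off=2, len=1). Copied 'N' from pos 11. Output: "IUUUUIUUUNUNUN"

Answer: IUUUUIUUUNUNUN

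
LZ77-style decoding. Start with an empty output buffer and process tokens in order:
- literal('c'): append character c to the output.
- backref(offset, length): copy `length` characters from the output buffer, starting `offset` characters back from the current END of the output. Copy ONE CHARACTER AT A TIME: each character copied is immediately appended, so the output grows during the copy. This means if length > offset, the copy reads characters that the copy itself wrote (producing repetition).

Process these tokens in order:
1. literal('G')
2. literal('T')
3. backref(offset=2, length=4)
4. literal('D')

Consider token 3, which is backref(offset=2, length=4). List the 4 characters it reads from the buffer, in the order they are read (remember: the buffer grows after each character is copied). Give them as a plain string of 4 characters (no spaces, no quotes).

Answer: GTGT

Derivation:
Token 1: literal('G'). Output: "G"
Token 2: literal('T'). Output: "GT"
Token 3: backref(off=2, len=4). Buffer before: "GT" (len 2)
  byte 1: read out[0]='G', append. Buffer now: "GTG"
  byte 2: read out[1]='T', append. Buffer now: "GTGT"
  byte 3: read out[2]='G', append. Buffer now: "GTGTG"
  byte 4: read out[3]='T', append. Buffer now: "GTGTGT"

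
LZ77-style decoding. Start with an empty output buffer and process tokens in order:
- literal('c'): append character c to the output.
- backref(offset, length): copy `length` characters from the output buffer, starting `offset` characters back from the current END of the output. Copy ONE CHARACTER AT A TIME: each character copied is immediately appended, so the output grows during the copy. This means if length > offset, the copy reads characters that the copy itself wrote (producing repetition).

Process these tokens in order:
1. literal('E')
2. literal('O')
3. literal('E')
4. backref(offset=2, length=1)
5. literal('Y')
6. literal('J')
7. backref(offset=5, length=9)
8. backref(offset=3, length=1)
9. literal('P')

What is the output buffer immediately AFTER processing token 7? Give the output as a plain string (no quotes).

Answer: EOEOYJOEOYJOEOY

Derivation:
Token 1: literal('E'). Output: "E"
Token 2: literal('O'). Output: "EO"
Token 3: literal('E'). Output: "EOE"
Token 4: backref(off=2, len=1). Copied 'O' from pos 1. Output: "EOEO"
Token 5: literal('Y'). Output: "EOEOY"
Token 6: literal('J'). Output: "EOEOYJ"
Token 7: backref(off=5, len=9) (overlapping!). Copied 'OEOYJOEOY' from pos 1. Output: "EOEOYJOEOYJOEOY"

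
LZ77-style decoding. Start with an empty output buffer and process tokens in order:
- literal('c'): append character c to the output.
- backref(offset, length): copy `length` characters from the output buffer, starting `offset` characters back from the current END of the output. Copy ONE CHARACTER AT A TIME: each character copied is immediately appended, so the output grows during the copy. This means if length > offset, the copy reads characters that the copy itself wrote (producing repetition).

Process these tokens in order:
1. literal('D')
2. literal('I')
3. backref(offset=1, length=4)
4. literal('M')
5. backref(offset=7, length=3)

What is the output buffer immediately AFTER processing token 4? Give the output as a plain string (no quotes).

Token 1: literal('D'). Output: "D"
Token 2: literal('I'). Output: "DI"
Token 3: backref(off=1, len=4) (overlapping!). Copied 'IIII' from pos 1. Output: "DIIIII"
Token 4: literal('M'). Output: "DIIIIIM"

Answer: DIIIIIM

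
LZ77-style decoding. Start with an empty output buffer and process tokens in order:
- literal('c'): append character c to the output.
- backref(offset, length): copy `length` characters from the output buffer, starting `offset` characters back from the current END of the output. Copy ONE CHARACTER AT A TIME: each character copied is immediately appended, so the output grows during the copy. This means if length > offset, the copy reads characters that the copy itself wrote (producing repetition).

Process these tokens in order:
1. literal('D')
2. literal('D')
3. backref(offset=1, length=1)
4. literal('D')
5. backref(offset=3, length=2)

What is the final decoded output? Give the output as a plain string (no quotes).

Answer: DDDDDD

Derivation:
Token 1: literal('D'). Output: "D"
Token 2: literal('D'). Output: "DD"
Token 3: backref(off=1, len=1). Copied 'D' from pos 1. Output: "DDD"
Token 4: literal('D'). Output: "DDDD"
Token 5: backref(off=3, len=2). Copied 'DD' from pos 1. Output: "DDDDDD"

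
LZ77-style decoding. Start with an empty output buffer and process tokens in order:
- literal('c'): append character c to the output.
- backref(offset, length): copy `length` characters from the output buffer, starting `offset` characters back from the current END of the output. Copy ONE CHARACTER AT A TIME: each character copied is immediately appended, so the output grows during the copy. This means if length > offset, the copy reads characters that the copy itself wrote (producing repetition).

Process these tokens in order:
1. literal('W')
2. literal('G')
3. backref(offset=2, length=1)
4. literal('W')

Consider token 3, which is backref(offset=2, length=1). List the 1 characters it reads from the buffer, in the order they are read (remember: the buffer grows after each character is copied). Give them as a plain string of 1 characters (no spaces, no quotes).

Token 1: literal('W'). Output: "W"
Token 2: literal('G'). Output: "WG"
Token 3: backref(off=2, len=1). Buffer before: "WG" (len 2)
  byte 1: read out[0]='W', append. Buffer now: "WGW"

Answer: W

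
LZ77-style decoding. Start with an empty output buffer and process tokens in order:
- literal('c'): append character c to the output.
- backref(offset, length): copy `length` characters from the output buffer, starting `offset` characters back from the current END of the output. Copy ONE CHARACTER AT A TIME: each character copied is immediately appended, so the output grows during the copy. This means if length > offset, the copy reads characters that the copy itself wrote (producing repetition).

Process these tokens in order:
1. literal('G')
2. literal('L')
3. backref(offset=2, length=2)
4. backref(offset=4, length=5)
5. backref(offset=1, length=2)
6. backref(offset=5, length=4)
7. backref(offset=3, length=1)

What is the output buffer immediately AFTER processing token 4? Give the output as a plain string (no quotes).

Token 1: literal('G'). Output: "G"
Token 2: literal('L'). Output: "GL"
Token 3: backref(off=2, len=2). Copied 'GL' from pos 0. Output: "GLGL"
Token 4: backref(off=4, len=5) (overlapping!). Copied 'GLGLG' from pos 0. Output: "GLGLGLGLG"

Answer: GLGLGLGLG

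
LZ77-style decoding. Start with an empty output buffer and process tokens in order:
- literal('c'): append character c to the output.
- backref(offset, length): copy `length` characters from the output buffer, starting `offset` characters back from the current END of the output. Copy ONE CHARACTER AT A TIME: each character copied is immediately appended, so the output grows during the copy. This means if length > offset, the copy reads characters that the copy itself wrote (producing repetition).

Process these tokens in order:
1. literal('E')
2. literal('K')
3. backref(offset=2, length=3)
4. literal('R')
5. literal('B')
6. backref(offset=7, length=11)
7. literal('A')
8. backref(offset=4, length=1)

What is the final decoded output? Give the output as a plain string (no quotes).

Answer: EKEKERBEKEKERBEKEKAK

Derivation:
Token 1: literal('E'). Output: "E"
Token 2: literal('K'). Output: "EK"
Token 3: backref(off=2, len=3) (overlapping!). Copied 'EKE' from pos 0. Output: "EKEKE"
Token 4: literal('R'). Output: "EKEKER"
Token 5: literal('B'). Output: "EKEKERB"
Token 6: backref(off=7, len=11) (overlapping!). Copied 'EKEKERBEKEK' from pos 0. Output: "EKEKERBEKEKERBEKEK"
Token 7: literal('A'). Output: "EKEKERBEKEKERBEKEKA"
Token 8: backref(off=4, len=1). Copied 'K' from pos 15. Output: "EKEKERBEKEKERBEKEKAK"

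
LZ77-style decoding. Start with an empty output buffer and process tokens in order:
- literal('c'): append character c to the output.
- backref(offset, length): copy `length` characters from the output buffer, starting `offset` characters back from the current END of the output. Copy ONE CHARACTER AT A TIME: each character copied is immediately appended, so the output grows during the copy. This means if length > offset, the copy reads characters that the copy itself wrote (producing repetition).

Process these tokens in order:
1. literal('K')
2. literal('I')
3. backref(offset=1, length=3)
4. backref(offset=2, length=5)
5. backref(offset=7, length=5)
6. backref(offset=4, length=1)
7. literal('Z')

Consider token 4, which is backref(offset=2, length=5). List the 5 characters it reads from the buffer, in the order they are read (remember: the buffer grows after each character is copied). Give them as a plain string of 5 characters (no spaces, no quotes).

Token 1: literal('K'). Output: "K"
Token 2: literal('I'). Output: "KI"
Token 3: backref(off=1, len=3) (overlapping!). Copied 'III' from pos 1. Output: "KIIII"
Token 4: backref(off=2, len=5). Buffer before: "KIIII" (len 5)
  byte 1: read out[3]='I', append. Buffer now: "KIIIII"
  byte 2: read out[4]='I', append. Buffer now: "KIIIIII"
  byte 3: read out[5]='I', append. Buffer now: "KIIIIIII"
  byte 4: read out[6]='I', append. Buffer now: "KIIIIIIII"
  byte 5: read out[7]='I', append. Buffer now: "KIIIIIIIII"

Answer: IIIII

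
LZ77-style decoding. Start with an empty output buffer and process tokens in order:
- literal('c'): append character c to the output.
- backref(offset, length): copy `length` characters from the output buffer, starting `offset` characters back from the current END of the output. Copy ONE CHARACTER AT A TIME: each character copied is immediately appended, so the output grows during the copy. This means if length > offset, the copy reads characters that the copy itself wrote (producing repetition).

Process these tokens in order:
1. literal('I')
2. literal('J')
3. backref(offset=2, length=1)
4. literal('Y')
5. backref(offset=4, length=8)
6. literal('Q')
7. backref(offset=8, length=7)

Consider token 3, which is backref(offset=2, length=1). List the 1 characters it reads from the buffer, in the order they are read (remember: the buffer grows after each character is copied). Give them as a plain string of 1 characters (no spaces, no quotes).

Token 1: literal('I'). Output: "I"
Token 2: literal('J'). Output: "IJ"
Token 3: backref(off=2, len=1). Buffer before: "IJ" (len 2)
  byte 1: read out[0]='I', append. Buffer now: "IJI"

Answer: I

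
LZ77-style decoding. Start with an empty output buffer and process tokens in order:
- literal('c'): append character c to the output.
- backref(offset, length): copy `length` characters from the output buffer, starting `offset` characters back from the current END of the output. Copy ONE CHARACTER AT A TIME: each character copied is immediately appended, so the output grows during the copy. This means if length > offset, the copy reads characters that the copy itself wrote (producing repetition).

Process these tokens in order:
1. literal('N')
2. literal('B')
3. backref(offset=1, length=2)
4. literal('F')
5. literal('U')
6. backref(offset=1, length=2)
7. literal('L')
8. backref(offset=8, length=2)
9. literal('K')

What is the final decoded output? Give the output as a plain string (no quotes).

Answer: NBBBFUUULBBK

Derivation:
Token 1: literal('N'). Output: "N"
Token 2: literal('B'). Output: "NB"
Token 3: backref(off=1, len=2) (overlapping!). Copied 'BB' from pos 1. Output: "NBBB"
Token 4: literal('F'). Output: "NBBBF"
Token 5: literal('U'). Output: "NBBBFU"
Token 6: backref(off=1, len=2) (overlapping!). Copied 'UU' from pos 5. Output: "NBBBFUUU"
Token 7: literal('L'). Output: "NBBBFUUUL"
Token 8: backref(off=8, len=2). Copied 'BB' from pos 1. Output: "NBBBFUUULBB"
Token 9: literal('K'). Output: "NBBBFUUULBBK"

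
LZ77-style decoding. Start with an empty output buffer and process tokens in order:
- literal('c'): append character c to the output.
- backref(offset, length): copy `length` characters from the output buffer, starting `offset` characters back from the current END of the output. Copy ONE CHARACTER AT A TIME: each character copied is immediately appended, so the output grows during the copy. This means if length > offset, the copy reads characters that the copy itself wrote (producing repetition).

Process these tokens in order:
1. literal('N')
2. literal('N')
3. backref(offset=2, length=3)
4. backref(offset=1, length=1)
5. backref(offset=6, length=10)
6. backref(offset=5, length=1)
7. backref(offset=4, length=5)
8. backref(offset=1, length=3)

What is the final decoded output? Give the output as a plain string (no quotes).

Answer: NNNNNNNNNNNNNNNNNNNNNNNNN

Derivation:
Token 1: literal('N'). Output: "N"
Token 2: literal('N'). Output: "NN"
Token 3: backref(off=2, len=3) (overlapping!). Copied 'NNN' from pos 0. Output: "NNNNN"
Token 4: backref(off=1, len=1). Copied 'N' from pos 4. Output: "NNNNNN"
Token 5: backref(off=6, len=10) (overlapping!). Copied 'NNNNNNNNNN' from pos 0. Output: "NNNNNNNNNNNNNNNN"
Token 6: backref(off=5, len=1). Copied 'N' from pos 11. Output: "NNNNNNNNNNNNNNNNN"
Token 7: backref(off=4, len=5) (overlapping!). Copied 'NNNNN' from pos 13. Output: "NNNNNNNNNNNNNNNNNNNNNN"
Token 8: backref(off=1, len=3) (overlapping!). Copied 'NNN' from pos 21. Output: "NNNNNNNNNNNNNNNNNNNNNNNNN"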